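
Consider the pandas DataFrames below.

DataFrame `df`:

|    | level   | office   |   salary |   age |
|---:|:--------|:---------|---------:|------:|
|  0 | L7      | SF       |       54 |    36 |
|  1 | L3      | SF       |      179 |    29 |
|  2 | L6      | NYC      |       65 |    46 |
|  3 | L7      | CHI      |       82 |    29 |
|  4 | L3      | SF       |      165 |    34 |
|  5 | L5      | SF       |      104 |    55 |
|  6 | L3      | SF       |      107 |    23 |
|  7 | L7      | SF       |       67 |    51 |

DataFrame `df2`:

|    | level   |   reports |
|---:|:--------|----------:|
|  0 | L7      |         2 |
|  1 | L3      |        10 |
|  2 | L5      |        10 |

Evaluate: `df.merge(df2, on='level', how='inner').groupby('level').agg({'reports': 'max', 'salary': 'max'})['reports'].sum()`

merge on 'level' (how='inner') → 7 rows:
  level office  salary  age  reports
0    L7     SF      54   36        2
1    L3     SF     179   29       10
2    L7    CHI      82   29        2
3    L3     SF     165   34       10
4    L5     SF     104   55       10
5    L3     SF     107   23       10
6    L7     SF      67   51        2
group by level: max(reports), max(salary):
       reports  salary
level                 
L3          10     179
L5          10     104
L7           2      82

22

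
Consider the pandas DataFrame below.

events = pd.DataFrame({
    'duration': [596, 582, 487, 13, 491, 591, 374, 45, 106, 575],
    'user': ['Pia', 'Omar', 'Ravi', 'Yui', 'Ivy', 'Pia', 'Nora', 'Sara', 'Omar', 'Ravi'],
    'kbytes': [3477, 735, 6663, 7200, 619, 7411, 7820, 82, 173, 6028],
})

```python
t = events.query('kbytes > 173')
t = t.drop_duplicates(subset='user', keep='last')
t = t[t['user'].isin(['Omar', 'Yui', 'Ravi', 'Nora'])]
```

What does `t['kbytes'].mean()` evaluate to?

filter rows where kbytes > 173:
   duration  user  kbytes
0       596   Pia    3477
1       582  Omar     735
2       487  Ravi    6663
3        13   Yui    7200
4       491   Ivy     619
5       591   Pia    7411
6       374  Nora    7820
9       575  Ravi    6028
drop duplicate user (keep=last):
   duration  user  kbytes
1       582  Omar     735
3        13   Yui    7200
4       491   Ivy     619
5       591   Pia    7411
6       374  Nora    7820
9       575  Ravi    6028
filter rows where user in ['Omar', 'Yui', 'Ravi', 'Nora']:
   duration  user  kbytes
1       582  Omar     735
3        13   Yui    7200
6       374  Nora    7820
9       575  Ravi    6028
Then the mean of column 'kbytes': 5445.75

5445.75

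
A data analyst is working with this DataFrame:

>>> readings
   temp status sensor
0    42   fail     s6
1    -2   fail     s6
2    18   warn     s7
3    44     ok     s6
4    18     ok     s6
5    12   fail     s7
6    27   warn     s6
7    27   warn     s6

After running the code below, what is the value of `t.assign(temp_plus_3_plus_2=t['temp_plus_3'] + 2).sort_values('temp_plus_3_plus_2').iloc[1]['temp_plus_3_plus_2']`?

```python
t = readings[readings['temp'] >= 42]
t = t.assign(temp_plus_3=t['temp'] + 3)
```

filter rows where temp >= 42:
   temp status sensor
0    42   fail     s6
3    44     ok     s6
add column temp_plus_3 = t['temp'] + 3:
   temp status sensor  temp_plus_3
0    42   fail     s6           45
3    44     ok     s6           47
add column temp_plus_3_plus_2 = t['temp_plus_3'] + 2:
   temp status sensor  temp_plus_3  temp_plus_3_plus_2
0    42   fail     s6           45                  47
3    44     ok     s6           47                  49
sort by temp_plus_3_plus_2:
   temp status sensor  temp_plus_3  temp_plus_3_plus_2
0    42   fail     s6           45                  47
3    44     ok     s6           47                  49
Hence 49.

49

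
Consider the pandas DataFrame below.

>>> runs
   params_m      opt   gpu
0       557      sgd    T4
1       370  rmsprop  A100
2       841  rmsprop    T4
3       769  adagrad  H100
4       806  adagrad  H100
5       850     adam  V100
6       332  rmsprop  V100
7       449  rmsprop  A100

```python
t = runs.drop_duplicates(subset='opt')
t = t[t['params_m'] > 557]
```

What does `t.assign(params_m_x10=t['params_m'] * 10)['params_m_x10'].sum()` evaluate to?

drop duplicate opt (keep=first):
   params_m      opt   gpu
0       557      sgd    T4
1       370  rmsprop  A100
3       769  adagrad  H100
5       850     adam  V100
filter rows where params_m > 557:
   params_m      opt   gpu
3       769  adagrad  H100
5       850     adam  V100
add column params_m_x10 = t['params_m'] * 10:
   params_m      opt   gpu  params_m_x10
3       769  adagrad  H100          7690
5       850     adam  V100          8500
The sum of column 'params_m_x10' is 16190.

16190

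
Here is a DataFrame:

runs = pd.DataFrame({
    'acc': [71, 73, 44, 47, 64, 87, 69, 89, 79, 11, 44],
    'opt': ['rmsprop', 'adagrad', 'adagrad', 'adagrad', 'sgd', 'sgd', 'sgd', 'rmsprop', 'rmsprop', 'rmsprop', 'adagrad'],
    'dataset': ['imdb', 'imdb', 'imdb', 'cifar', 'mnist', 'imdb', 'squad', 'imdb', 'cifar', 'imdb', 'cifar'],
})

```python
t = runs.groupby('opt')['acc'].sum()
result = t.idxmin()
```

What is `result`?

adagrad

group by opt, sum of acc:
opt
adagrad    208
rmsprop    250
sgd        220
Name: acc, dtype: int64
Finally, label with the smallest value = adagrad.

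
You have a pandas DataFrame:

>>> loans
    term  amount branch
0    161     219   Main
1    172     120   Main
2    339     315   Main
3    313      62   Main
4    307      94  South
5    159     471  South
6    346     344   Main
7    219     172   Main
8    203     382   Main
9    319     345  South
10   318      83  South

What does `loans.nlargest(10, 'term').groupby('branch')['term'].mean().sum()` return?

565.095238095

take 10 rows with largest term:
    term  amount branch
6    346     344   Main
2    339     315   Main
9    319     345  South
10   318      83  South
3    313      62   Main
4    307      94  South
7    219     172   Main
8    203     382   Main
1    172     120   Main
0    161     219   Main
group by branch, mean of term:
branch
Main     250.428571
South    314.666667
Name: term, dtype: float64
The sum of the resulting series is 565.095238095.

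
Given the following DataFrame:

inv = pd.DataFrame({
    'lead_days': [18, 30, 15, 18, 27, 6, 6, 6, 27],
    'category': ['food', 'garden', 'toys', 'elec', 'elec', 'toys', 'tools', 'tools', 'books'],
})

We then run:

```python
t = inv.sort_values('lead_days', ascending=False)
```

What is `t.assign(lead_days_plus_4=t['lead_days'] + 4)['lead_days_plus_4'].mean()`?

21.0

sort by lead_days descending:
   lead_days category
1         30   garden
4         27     elec
8         27    books
0         18     food
3         18     elec
2         15     toys
5          6     toys
6          6    tools
7          6    tools
add column lead_days_plus_4 = t['lead_days'] + 4:
   lead_days category  lead_days_plus_4
1         30   garden                34
4         27     elec                31
8         27    books                31
0         18     food                22
3         18     elec                22
2         15     toys                19
5          6     toys                10
6          6    tools                10
7          6    tools                10
Taking the mean of column 'lead_days_plus_4' gives 21.0.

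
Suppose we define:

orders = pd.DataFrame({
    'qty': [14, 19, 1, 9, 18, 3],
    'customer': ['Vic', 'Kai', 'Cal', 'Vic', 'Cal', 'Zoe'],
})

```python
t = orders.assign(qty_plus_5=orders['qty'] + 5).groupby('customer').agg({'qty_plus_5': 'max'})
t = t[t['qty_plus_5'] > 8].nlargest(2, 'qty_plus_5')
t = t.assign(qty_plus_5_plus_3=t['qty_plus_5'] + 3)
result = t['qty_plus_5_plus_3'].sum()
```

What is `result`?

add column qty_plus_5 = orders['qty'] + 5:
   qty customer  qty_plus_5
0   14      Vic          19
1   19      Kai          24
2    1      Cal           6
3    9      Vic          14
4   18      Cal          23
5    3      Zoe           8
group by customer, max of qty_plus_5:
          qty_plus_5
customer            
Cal               23
Kai               24
Vic               19
Zoe                8
filter rows where qty_plus_5 > 8:
          qty_plus_5
customer            
Cal               23
Kai               24
Vic               19
take 2 rows with largest qty_plus_5:
          qty_plus_5
customer            
Kai               24
Cal               23
add column qty_plus_5_plus_3 = t['qty_plus_5'] + 3:
          qty_plus_5  qty_plus_5_plus_3
customer                               
Kai               24                 27
Cal               23                 26

53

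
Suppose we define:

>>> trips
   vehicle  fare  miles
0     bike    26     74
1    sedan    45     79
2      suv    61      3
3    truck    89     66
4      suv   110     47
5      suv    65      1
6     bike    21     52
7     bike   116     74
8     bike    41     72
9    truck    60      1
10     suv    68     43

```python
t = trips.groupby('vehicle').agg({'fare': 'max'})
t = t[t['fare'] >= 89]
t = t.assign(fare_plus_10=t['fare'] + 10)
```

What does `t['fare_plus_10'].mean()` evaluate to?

group by vehicle, max of fare:
         fare
vehicle      
bike      116
sedan      45
suv       110
truck      89
filter rows where fare >= 89:
         fare
vehicle      
bike      116
suv       110
truck      89
add column fare_plus_10 = t['fare'] + 10:
         fare  fare_plus_10
vehicle                    
bike      116           126
suv       110           120
truck      89            99
mean of column 'fare_plus_10' → 115.0

115.0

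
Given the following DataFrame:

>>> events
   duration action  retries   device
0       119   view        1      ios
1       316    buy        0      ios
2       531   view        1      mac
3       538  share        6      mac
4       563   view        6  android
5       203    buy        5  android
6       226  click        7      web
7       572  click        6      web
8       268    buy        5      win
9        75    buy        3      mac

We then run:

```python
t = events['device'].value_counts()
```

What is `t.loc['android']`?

2

value_counts of device:
device
mac        3
ios        2
android    2
web        2
win        1
Name: count, dtype: int64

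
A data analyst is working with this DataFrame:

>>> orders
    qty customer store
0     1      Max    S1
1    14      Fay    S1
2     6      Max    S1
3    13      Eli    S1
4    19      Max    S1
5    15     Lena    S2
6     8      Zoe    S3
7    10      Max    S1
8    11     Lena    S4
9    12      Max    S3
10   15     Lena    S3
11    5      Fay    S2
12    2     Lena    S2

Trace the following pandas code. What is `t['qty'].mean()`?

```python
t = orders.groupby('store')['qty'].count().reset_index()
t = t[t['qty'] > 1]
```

4.0

group by store, count of qty:
store
S1    6
S2    3
S3    3
S4    1
Name: qty, dtype: int64
reset_index():
  store  qty
0    S1    6
1    S2    3
2    S3    3
3    S4    1
filter rows where qty > 1:
  store  qty
0    S1    6
1    S2    3
2    S3    3
Taking the mean of column 'qty' gives 4.0.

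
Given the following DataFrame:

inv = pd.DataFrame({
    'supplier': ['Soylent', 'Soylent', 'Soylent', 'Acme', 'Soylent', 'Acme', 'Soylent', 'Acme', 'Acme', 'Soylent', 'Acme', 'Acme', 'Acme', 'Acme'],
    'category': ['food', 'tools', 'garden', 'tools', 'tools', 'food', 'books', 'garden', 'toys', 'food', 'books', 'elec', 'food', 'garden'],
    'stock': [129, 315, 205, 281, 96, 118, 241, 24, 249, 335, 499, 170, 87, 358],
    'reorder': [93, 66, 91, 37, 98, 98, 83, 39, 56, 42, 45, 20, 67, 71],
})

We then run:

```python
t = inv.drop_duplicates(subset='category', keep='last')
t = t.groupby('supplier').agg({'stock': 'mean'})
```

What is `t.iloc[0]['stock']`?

272.6

drop duplicate category (keep=last):
   supplier category  stock  reorder
4   Soylent    tools     96       98
8      Acme     toys    249       56
10     Acme    books    499       45
11     Acme     elec    170       20
12     Acme     food     87       67
13     Acme   garden    358       71
group by supplier, mean of stock:
          stock
supplier       
Acme      272.6
Soylent    96.0
value at position 0, column 'stock' → 272.6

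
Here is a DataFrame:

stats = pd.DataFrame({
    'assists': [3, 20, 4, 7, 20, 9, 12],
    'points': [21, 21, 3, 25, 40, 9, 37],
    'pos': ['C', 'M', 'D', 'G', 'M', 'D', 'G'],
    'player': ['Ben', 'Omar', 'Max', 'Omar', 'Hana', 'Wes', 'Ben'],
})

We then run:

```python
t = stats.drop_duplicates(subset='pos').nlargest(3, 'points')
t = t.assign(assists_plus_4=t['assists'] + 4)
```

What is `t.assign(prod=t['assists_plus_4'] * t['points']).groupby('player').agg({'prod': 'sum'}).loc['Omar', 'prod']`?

drop duplicate pos (keep=first):
   assists  points pos player
0        3      21   C    Ben
1       20      21   M   Omar
2        4       3   D    Max
3        7      25   G   Omar
take 3 rows with largest points:
   assists  points pos player
3        7      25   G   Omar
0        3      21   C    Ben
1       20      21   M   Omar
add column assists_plus_4 = t['assists'] + 4:
   assists  points pos player  assists_plus_4
3        7      25   G   Omar              11
0        3      21   C    Ben               7
1       20      21   M   Omar              24
add column prod = t['assists_plus_4'] * t['points']:
   assists  points pos player  assists_plus_4  prod
3        7      25   G   Omar              11   275
0        3      21   C    Ben               7   147
1       20      21   M   Omar              24   504
group by player, sum of prod:
        prod
player      
Ben      147
Omar     779
Taking the value at row 'Omar', column 'prod' gives 779.

779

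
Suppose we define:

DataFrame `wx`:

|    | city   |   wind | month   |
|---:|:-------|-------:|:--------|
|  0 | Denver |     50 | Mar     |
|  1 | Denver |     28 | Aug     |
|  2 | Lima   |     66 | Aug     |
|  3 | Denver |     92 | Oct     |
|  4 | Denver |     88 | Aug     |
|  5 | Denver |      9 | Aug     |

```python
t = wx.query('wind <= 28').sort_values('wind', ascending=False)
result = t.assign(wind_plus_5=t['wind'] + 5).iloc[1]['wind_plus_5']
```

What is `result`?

filter rows where wind <= 28:
     city  wind month
1  Denver    28   Aug
5  Denver     9   Aug
sort by wind descending:
     city  wind month
1  Denver    28   Aug
5  Denver     9   Aug
add column wind_plus_5 = t['wind'] + 5:
     city  wind month  wind_plus_5
1  Denver    28   Aug           33
5  Denver     9   Aug           14
Finally, value at position 1, column 'wind_plus_5' = 14.

14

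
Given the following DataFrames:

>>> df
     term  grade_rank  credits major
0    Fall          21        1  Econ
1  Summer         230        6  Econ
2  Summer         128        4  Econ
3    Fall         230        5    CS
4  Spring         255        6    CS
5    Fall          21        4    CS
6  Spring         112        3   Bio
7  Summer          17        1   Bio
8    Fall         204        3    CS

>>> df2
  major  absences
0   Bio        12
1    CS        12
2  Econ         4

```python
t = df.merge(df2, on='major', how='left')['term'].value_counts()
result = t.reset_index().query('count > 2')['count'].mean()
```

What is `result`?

merge on 'major' (how='left') → 9 rows:
     term  grade_rank  credits major  absences
0    Fall          21        1  Econ         4
1  Summer         230        6  Econ         4
2  Summer         128        4  Econ         4
3    Fall         230        5    CS        12
4  Spring         255        6    CS        12
5    Fall          21        4    CS        12
6  Spring         112        3   Bio        12
7  Summer          17        1   Bio        12
8    Fall         204        3    CS        12
value_counts of term:
term
Fall      4
Summer    3
Spring    2
Name: count, dtype: int64
reset_index():
     term  count
0    Fall      4
1  Summer      3
2  Spring      2
filter rows where count > 2:
     term  count
0    Fall      4
1  Summer      3

3.5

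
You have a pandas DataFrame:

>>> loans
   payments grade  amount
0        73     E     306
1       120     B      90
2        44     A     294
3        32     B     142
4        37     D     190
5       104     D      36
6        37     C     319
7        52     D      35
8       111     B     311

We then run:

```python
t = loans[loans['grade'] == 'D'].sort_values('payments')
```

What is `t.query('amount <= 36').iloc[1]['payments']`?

filter rows where grade == 'D':
   payments grade  amount
4        37     D     190
5       104     D      36
7        52     D      35
sort by payments:
   payments grade  amount
4        37     D     190
7        52     D      35
5       104     D      36
filter rows where amount <= 36:
   payments grade  amount
7        52     D      35
5       104     D      36
So iloc[1]['payments'] = 104.

104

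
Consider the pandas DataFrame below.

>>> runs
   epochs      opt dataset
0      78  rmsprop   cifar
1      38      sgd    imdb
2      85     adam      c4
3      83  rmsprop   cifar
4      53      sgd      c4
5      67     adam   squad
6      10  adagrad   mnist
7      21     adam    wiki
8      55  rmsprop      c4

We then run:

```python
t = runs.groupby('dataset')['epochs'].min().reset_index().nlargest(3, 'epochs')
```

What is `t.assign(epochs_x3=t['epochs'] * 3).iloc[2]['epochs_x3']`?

group by dataset, min of epochs:
dataset
c4       53
cifar    78
imdb     38
mnist    10
squad    67
wiki     21
Name: epochs, dtype: int64
reset_index():
  dataset  epochs
0      c4      53
1   cifar      78
2    imdb      38
3   mnist      10
4   squad      67
5    wiki      21
take 3 rows with largest epochs:
  dataset  epochs
1   cifar      78
4   squad      67
0      c4      53
add column epochs_x3 = t['epochs'] * 3:
  dataset  epochs  epochs_x3
1   cifar      78        234
4   squad      67        201
0      c4      53        159
Taking the value at position 2, column 'epochs_x3' gives 159.

159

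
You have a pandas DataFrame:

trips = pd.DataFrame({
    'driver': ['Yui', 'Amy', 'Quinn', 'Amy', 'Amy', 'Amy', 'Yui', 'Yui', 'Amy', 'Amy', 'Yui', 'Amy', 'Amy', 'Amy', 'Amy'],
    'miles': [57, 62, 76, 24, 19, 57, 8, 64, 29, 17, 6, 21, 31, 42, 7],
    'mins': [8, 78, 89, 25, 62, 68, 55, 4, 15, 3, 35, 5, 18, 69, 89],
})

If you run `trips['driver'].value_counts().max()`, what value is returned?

value_counts of driver:
driver
Amy      10
Yui       4
Quinn     1
Name: count, dtype: int64
Taking the max of the resulting series gives 10.

10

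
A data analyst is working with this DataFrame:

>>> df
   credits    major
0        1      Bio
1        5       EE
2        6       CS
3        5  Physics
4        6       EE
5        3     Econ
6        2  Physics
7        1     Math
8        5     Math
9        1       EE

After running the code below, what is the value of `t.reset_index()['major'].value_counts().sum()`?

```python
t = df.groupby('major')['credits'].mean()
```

group by major, mean of credits:
major
Bio        1.0
CS         6.0
EE         4.0
Econ       3.0
Math       3.0
Physics    3.5
Name: credits, dtype: float64
reset_index():
     major  credits
0      Bio      1.0
1       CS      6.0
2       EE      4.0
3     Econ      3.0
4     Math      3.0
5  Physics      3.5
value_counts of major:
major
Bio        1
CS         1
EE         1
Econ       1
Math       1
Physics    1
Name: count, dtype: int64

6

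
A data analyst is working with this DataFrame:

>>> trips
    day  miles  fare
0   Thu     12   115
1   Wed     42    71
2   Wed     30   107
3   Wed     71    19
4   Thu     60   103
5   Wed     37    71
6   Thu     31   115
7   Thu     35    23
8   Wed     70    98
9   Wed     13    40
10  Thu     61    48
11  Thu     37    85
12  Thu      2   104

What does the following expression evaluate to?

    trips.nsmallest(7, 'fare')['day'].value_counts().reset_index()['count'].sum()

take 7 rows with smallest fare:
    day  miles  fare
3   Wed     71    19
7   Thu     35    23
9   Wed     13    40
10  Thu     61    48
1   Wed     42    71
5   Wed     37    71
11  Thu     37    85
value_counts of day:
day
Wed    4
Thu    3
Name: count, dtype: int64
reset_index():
   day  count
0  Wed      4
1  Thu      3
sum of column 'count' → 7

7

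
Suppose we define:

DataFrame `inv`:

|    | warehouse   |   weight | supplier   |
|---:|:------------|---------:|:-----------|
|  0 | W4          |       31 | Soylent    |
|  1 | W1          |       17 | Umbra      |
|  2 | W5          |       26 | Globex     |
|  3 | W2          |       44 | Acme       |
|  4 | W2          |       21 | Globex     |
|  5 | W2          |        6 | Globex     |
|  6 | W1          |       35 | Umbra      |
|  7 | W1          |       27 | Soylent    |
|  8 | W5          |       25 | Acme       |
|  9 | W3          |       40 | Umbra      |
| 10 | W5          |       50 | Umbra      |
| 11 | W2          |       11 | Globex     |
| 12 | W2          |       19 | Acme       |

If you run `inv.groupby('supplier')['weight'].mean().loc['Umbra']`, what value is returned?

35.5

group by supplier, mean of weight:
supplier
Acme       29.333333
Globex     16.000000
Soylent    29.000000
Umbra      35.500000
Name: weight, dtype: float64
Hence 35.5.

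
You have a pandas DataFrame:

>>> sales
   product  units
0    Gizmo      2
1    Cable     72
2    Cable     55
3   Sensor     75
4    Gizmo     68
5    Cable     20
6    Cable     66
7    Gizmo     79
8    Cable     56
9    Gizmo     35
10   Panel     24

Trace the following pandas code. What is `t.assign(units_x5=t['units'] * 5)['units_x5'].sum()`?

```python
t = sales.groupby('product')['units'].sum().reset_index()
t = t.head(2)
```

2265

group by product, sum of units:
product
Cable     269
Gizmo     184
Panel      24
Sensor     75
Name: units, dtype: int64
reset_index():
  product  units
0   Cable    269
1   Gizmo    184
2   Panel     24
3  Sensor     75
take first 2 rows:
  product  units
0   Cable    269
1   Gizmo    184
add column units_x5 = t['units'] * 5:
  product  units  units_x5
0   Cable    269      1345
1   Gizmo    184       920
Then the sum of column 'units_x5': 2265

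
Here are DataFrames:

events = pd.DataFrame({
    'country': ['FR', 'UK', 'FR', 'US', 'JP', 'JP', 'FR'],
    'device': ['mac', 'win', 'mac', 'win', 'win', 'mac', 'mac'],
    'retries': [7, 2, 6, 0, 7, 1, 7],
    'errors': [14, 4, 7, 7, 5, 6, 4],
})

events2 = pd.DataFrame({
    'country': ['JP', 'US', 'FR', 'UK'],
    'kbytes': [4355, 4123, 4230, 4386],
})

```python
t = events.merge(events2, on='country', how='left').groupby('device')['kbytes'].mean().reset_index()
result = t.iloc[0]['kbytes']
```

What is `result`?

4261.25

merge on 'country' (how='left') → 7 rows:
  country device  retries  errors  kbytes
0      FR    mac        7      14    4230
1      UK    win        2       4    4386
2      FR    mac        6       7    4230
3      US    win        0       7    4123
4      JP    win        7       5    4355
5      JP    mac        1       6    4355
6      FR    mac        7       4    4230
group by device, mean of kbytes:
device
mac    4261.25
win    4288.00
Name: kbytes, dtype: float64
reset_index():
  device   kbytes
0    mac  4261.25
1    win  4288.00
So iloc[0]['kbytes'] = 4261.25.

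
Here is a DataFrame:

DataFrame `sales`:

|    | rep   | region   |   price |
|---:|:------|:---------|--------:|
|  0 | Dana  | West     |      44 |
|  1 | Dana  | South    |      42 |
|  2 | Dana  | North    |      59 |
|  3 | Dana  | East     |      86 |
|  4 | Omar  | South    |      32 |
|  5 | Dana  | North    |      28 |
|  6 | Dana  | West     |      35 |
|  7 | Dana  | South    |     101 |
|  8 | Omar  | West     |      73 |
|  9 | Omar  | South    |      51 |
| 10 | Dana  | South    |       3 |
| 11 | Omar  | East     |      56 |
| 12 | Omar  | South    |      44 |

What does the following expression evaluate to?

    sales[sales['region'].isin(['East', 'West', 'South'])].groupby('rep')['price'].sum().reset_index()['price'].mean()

filter rows where region in ['East', 'West', 'South']:
     rep region  price
0   Dana   West     44
1   Dana  South     42
3   Dana   East     86
4   Omar  South     32
6   Dana   West     35
7   Dana  South    101
8   Omar   West     73
9   Omar  South     51
10  Dana  South      3
11  Omar   East     56
12  Omar  South     44
group by rep, sum of price:
rep
Dana    311
Omar    256
Name: price, dtype: int64
reset_index():
    rep  price
0  Dana    311
1  Omar    256
Finally, mean of column 'price' = 283.5.

283.5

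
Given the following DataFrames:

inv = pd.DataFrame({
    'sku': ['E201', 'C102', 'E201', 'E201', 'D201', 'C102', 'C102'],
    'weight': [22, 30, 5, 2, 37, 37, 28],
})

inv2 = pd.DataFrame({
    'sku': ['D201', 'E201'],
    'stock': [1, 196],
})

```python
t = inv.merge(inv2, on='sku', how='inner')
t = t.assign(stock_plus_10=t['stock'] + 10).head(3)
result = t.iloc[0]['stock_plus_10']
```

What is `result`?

206

merge on 'sku' (how='inner') → 4 rows:
    sku  weight  stock
0  E201      22    196
1  E201       5    196
2  E201       2    196
3  D201      37      1
add column stock_plus_10 = t['stock'] + 10:
    sku  weight  stock  stock_plus_10
0  E201      22    196            206
1  E201       5    196            206
2  E201       2    196            206
3  D201      37      1             11
take first 3 rows:
    sku  weight  stock  stock_plus_10
0  E201      22    196            206
1  E201       5    196            206
2  E201       2    196            206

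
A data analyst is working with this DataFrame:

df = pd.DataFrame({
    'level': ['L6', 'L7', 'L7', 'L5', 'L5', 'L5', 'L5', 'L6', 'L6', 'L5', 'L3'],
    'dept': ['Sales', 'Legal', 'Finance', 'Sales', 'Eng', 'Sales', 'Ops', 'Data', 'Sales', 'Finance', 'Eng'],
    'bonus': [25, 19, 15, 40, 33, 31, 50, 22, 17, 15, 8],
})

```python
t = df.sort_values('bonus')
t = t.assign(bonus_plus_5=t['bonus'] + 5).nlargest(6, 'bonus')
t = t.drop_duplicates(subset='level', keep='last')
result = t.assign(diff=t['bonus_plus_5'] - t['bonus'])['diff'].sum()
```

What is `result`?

sort by bonus:
   level     dept  bonus
10    L3      Eng      8
2     L7  Finance     15
9     L5  Finance     15
8     L6    Sales     17
1     L7    Legal     19
7     L6     Data     22
0     L6    Sales     25
5     L5    Sales     31
4     L5      Eng     33
3     L5    Sales     40
6     L5      Ops     50
add column bonus_plus_5 = t['bonus'] + 5:
   level     dept  bonus  bonus_plus_5
10    L3      Eng      8            13
2     L7  Finance     15            20
9     L5  Finance     15            20
8     L6    Sales     17            22
1     L7    Legal     19            24
7     L6     Data     22            27
0     L6    Sales     25            30
5     L5    Sales     31            36
4     L5      Eng     33            38
3     L5    Sales     40            45
6     L5      Ops     50            55
take 6 rows with largest bonus:
  level   dept  bonus  bonus_plus_5
6    L5    Ops     50            55
3    L5  Sales     40            45
4    L5    Eng     33            38
5    L5  Sales     31            36
0    L6  Sales     25            30
7    L6   Data     22            27
drop duplicate level (keep=last):
  level   dept  bonus  bonus_plus_5
5    L5  Sales     31            36
7    L6   Data     22            27
add column diff = t['bonus_plus_5'] - t['bonus']:
  level   dept  bonus  bonus_plus_5  diff
5    L5  Sales     31            36     5
7    L6   Data     22            27     5
sum of column 'diff' → 10

10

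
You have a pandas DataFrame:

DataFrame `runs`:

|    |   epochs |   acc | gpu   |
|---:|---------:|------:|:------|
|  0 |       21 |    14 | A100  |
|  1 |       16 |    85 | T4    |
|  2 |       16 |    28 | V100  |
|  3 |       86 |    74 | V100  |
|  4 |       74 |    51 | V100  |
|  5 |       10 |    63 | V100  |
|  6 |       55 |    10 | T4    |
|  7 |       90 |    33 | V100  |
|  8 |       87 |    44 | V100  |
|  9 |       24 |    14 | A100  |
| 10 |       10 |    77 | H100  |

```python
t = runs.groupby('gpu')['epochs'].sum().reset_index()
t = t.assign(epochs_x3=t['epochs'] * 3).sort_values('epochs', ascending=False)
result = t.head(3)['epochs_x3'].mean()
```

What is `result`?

group by gpu, sum of epochs:
gpu
A100     45
H100     10
T4       71
V100    363
Name: epochs, dtype: int64
reset_index():
    gpu  epochs
0  A100      45
1  H100      10
2    T4      71
3  V100     363
add column epochs_x3 = t['epochs'] * 3:
    gpu  epochs  epochs_x3
0  A100      45        135
1  H100      10         30
2    T4      71        213
3  V100     363       1089
sort by epochs descending:
    gpu  epochs  epochs_x3
3  V100     363       1089
2    T4      71        213
0  A100      45        135
1  H100      10         30
take first 3 rows:
    gpu  epochs  epochs_x3
3  V100     363       1089
2    T4      71        213
0  A100      45        135
Finally, mean of column 'epochs_x3' = 479.0.

479.0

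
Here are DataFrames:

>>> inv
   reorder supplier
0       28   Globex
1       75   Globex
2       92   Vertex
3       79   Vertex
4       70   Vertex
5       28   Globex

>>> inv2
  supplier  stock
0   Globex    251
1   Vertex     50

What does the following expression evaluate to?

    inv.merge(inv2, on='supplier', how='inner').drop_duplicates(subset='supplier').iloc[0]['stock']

251

merge on 'supplier' (how='inner') → 6 rows:
   reorder supplier  stock
0       28   Globex    251
1       75   Globex    251
2       92   Vertex     50
3       79   Vertex     50
4       70   Vertex     50
5       28   Globex    251
drop duplicate supplier (keep=first):
   reorder supplier  stock
0       28   Globex    251
2       92   Vertex     50
Reading off the value at position 0, column 'stock', we get 251.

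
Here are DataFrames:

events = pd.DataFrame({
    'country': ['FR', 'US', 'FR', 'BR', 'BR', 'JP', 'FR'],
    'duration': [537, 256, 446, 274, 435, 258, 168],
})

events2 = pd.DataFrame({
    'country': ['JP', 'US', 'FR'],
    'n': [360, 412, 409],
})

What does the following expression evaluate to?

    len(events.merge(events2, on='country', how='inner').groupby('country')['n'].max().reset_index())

merge on 'country' (how='inner') → 5 rows:
  country  duration    n
0      FR       537  409
1      US       256  412
2      FR       446  409
3      JP       258  360
4      FR       168  409
group by country, max of n:
country
FR    409
JP    360
US    412
Name: n, dtype: int64
reset_index():
  country    n
0      FR  409
1      JP  360
2      US  412
number of rows → 3

3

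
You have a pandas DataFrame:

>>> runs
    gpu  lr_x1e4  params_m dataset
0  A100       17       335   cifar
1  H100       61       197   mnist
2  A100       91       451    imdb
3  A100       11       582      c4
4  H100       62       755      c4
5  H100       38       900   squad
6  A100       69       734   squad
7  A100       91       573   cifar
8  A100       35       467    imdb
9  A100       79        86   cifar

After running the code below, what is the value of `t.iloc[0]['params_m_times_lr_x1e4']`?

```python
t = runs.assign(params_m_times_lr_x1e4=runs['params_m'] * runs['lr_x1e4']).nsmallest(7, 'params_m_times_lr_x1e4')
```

add column params_m_times_lr_x1e4 = runs['params_m'] * runs['lr_x1e4']:
    gpu  lr_x1e4  params_m dataset  params_m_times_lr_x1e4
0  A100       17       335   cifar                    5695
1  H100       61       197   mnist                   12017
2  A100       91       451    imdb                   41041
3  A100       11       582      c4                    6402
4  H100       62       755      c4                   46810
5  H100       38       900   squad                   34200
6  A100       69       734   squad                   50646
7  A100       91       573   cifar                   52143
8  A100       35       467    imdb                   16345
9  A100       79        86   cifar                    6794
take 7 rows with smallest params_m_times_lr_x1e4:
    gpu  lr_x1e4  params_m dataset  params_m_times_lr_x1e4
0  A100       17       335   cifar                    5695
3  A100       11       582      c4                    6402
9  A100       79        86   cifar                    6794
1  H100       61       197   mnist                   12017
8  A100       35       467    imdb                   16345
5  H100       38       900   squad                   34200
2  A100       91       451    imdb                   41041

5695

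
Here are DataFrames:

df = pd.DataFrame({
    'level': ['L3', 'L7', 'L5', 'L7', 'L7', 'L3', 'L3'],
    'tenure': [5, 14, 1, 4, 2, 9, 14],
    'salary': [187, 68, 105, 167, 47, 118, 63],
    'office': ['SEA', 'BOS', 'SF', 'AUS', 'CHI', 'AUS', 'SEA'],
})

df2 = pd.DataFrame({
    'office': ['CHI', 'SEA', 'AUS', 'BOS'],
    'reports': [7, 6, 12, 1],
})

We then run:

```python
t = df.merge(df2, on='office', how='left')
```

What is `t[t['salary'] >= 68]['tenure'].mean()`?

merge on 'office' (how='left') → 7 rows:
  level  tenure  salary office  reports
0    L3       5     187    SEA      6.0
1    L7      14      68    BOS      1.0
2    L5       1     105     SF      NaN
3    L7       4     167    AUS     12.0
4    L7       2      47    CHI      7.0
5    L3       9     118    AUS     12.0
6    L3      14      63    SEA      6.0
filter rows where salary >= 68:
  level  tenure  salary office  reports
0    L3       5     187    SEA      6.0
1    L7      14      68    BOS      1.0
2    L5       1     105     SF      NaN
3    L7       4     167    AUS     12.0
5    L3       9     118    AUS     12.0
Hence 6.6.

6.6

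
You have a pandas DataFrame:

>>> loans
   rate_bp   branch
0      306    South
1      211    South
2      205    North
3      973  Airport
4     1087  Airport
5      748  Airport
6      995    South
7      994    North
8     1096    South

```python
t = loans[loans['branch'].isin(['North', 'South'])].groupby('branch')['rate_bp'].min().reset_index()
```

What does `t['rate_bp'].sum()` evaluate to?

416

filter rows where branch in ['North', 'South']:
   rate_bp branch
0      306  South
1      211  South
2      205  North
6      995  South
7      994  North
8     1096  South
group by branch, min of rate_bp:
branch
North    205
South    211
Name: rate_bp, dtype: int64
reset_index():
  branch  rate_bp
0  North      205
1  South      211
So sum() = 416.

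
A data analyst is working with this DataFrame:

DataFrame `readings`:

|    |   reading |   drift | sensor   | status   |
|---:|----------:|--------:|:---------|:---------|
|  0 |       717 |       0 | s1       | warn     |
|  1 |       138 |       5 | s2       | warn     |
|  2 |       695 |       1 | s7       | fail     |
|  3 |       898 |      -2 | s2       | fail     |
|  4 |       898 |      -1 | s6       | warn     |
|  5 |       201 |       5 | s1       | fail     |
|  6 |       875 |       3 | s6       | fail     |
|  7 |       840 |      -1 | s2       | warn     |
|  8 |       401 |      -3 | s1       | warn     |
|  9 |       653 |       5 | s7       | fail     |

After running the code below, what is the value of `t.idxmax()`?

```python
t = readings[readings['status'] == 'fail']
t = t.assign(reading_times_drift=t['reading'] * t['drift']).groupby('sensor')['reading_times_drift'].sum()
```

filter rows where status == 'fail':
   reading  drift sensor status
2      695      1     s7   fail
3      898     -2     s2   fail
5      201      5     s1   fail
6      875      3     s6   fail
9      653      5     s7   fail
add column reading_times_drift = t['reading'] * t['drift']:
   reading  drift sensor status  reading_times_drift
2      695      1     s7   fail                  695
3      898     -2     s2   fail                -1796
5      201      5     s1   fail                 1005
6      875      3     s6   fail                 2625
9      653      5     s7   fail                 3265
group by sensor, sum of reading_times_drift:
sensor
s1    1005
s2   -1796
s6    2625
s7    3960
Name: reading_times_drift, dtype: int64
So idxmax() = s7.

s7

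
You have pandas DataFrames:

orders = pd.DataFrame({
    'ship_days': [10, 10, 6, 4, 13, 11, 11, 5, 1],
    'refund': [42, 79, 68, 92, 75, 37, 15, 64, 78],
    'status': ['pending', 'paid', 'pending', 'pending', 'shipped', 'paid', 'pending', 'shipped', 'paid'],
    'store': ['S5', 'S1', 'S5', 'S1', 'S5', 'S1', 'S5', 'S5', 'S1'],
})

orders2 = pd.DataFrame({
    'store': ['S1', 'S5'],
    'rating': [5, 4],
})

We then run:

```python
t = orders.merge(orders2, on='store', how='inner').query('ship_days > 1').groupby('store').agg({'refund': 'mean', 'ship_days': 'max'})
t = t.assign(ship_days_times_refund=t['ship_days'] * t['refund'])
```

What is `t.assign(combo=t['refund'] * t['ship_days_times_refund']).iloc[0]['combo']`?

52878.2222222

merge on 'store' (how='inner') → 9 rows:
   ship_days  refund   status store  rating
0         10      42  pending    S5       4
1         10      79     paid    S1       5
2          6      68  pending    S5       4
3          4      92  pending    S1       5
4         13      75  shipped    S5       4
5         11      37     paid    S1       5
6         11      15  pending    S5       4
7          5      64  shipped    S5       4
8          1      78     paid    S1       5
filter rows where ship_days > 1:
   ship_days  refund   status store  rating
0         10      42  pending    S5       4
1         10      79     paid    S1       5
2          6      68  pending    S5       4
3          4      92  pending    S1       5
4         13      75  shipped    S5       4
5         11      37     paid    S1       5
6         11      15  pending    S5       4
7          5      64  shipped    S5       4
group by store: mean(refund), max(ship_days):
          refund  ship_days
store                      
S1     69.333333         11
S5     52.800000         13
add column ship_days_times_refund = t['ship_days'] * t['refund']:
          refund  ship_days  ship_days_times_refund
store                                              
S1     69.333333         11              762.666667
S5     52.800000         13              686.400000
add column combo = t['refund'] * t['ship_days_times_refund']:
          refund  ship_days  ship_days_times_refund         combo
store                                                            
S1     69.333333         11              762.666667  52878.222222
S5     52.800000         13              686.400000  36241.920000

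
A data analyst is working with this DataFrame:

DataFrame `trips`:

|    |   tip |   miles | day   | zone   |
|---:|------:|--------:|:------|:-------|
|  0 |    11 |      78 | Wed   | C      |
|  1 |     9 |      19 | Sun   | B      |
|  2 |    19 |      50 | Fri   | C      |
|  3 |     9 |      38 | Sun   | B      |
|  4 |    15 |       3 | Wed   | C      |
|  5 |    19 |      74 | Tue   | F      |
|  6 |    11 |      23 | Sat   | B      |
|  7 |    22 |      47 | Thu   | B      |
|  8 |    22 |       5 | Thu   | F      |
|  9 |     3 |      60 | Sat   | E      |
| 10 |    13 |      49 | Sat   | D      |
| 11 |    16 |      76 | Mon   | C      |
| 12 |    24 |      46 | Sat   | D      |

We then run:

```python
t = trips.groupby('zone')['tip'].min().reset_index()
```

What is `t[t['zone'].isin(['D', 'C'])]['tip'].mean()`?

12.0

group by zone, min of tip:
zone
B     9
C    11
D    13
E     3
F    19
Name: tip, dtype: int64
reset_index():
  zone  tip
0    B    9
1    C   11
2    D   13
3    E    3
4    F   19
filter rows where zone in ['D', 'C']:
  zone  tip
1    C   11
2    D   13
Hence 12.0.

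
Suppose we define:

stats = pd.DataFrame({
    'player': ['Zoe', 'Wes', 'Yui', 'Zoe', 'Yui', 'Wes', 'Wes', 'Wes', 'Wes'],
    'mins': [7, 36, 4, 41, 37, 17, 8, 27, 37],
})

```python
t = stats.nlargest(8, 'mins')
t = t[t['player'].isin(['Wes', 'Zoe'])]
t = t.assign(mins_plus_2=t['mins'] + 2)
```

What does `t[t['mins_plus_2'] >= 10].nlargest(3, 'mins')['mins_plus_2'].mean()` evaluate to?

take 8 rows with largest mins:
  player  mins
3    Zoe    41
4    Yui    37
8    Wes    37
1    Wes    36
7    Wes    27
5    Wes    17
6    Wes     8
0    Zoe     7
filter rows where player in ['Wes', 'Zoe']:
  player  mins
3    Zoe    41
8    Wes    37
1    Wes    36
7    Wes    27
5    Wes    17
6    Wes     8
0    Zoe     7
add column mins_plus_2 = t['mins'] + 2:
  player  mins  mins_plus_2
3    Zoe    41           43
8    Wes    37           39
1    Wes    36           38
7    Wes    27           29
5    Wes    17           19
6    Wes     8           10
0    Zoe     7            9
filter rows where mins_plus_2 >= 10:
  player  mins  mins_plus_2
3    Zoe    41           43
8    Wes    37           39
1    Wes    36           38
7    Wes    27           29
5    Wes    17           19
6    Wes     8           10
take 3 rows with largest mins:
  player  mins  mins_plus_2
3    Zoe    41           43
8    Wes    37           39
1    Wes    36           38
mean of column 'mins_plus_2' → 40.0

40.0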